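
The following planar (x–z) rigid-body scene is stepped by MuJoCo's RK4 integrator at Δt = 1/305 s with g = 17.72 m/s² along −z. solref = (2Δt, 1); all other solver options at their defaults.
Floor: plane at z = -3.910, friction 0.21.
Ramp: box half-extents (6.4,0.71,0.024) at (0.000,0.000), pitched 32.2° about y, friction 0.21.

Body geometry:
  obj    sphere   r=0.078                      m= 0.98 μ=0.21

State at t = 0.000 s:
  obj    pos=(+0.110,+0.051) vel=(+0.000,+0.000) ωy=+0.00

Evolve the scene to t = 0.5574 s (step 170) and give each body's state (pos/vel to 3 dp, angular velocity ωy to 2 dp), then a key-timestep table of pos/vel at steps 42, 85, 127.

State at t = 0.5574 s:
  obj    pos=(+0.997,-0.507) vel=(+3.182,-2.004) ωy=+48.18

Key-timestep trajectory:
   step    t(s)  obj.x    obj.z    obj.vx   obj.vz 
     42  0.1377   +0.164  +0.017  +0.786  -0.495
     85  0.2787   +0.332  -0.088  +1.591  -1.002
    127  0.4164   +0.605  -0.260  +2.377  -1.497


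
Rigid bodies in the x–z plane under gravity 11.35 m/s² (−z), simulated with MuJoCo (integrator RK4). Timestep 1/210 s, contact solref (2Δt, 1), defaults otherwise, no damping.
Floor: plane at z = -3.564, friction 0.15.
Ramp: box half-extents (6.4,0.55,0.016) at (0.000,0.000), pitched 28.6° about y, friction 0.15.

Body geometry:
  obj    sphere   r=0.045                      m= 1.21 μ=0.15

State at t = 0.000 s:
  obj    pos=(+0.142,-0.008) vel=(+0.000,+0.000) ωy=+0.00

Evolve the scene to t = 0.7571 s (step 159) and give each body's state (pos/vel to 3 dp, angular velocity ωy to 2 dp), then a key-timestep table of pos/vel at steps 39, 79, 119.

State at t = 0.7571 s:
  obj    pos=(+1.133,-0.548) vel=(+2.616,-1.435) ωy=+62.77

Key-timestep trajectory:
   step    t(s)  obj.x    obj.z    obj.vx   obj.vz 
     39  0.1857   +0.202  -0.041  +0.636  -0.367
     79  0.3762   +0.387  -0.141  +1.302  -0.707
    119  0.5667   +0.697  -0.311  +1.956  -1.078


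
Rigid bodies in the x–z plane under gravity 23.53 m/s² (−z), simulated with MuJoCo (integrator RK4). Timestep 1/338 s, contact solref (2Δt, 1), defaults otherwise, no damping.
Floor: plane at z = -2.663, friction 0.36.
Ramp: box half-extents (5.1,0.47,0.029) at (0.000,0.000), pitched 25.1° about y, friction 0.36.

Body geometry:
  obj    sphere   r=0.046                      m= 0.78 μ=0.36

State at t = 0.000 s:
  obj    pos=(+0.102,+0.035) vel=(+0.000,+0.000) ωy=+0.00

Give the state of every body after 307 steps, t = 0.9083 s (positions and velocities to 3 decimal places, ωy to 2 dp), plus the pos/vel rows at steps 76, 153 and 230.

State at t = 0.9083 s:
  obj    pos=(+2.765,-1.213) vel=(+5.864,-2.747) ωy=+140.76

Key-timestep trajectory:
   step    t(s)  obj.x    obj.z    obj.vx   obj.vz 
     76  0.2249   +0.265  -0.041  +1.452  -0.680
    153  0.4527   +0.764  -0.275  +2.923  -1.369
    230  0.6805   +1.597  -0.665  +4.393  -2.058


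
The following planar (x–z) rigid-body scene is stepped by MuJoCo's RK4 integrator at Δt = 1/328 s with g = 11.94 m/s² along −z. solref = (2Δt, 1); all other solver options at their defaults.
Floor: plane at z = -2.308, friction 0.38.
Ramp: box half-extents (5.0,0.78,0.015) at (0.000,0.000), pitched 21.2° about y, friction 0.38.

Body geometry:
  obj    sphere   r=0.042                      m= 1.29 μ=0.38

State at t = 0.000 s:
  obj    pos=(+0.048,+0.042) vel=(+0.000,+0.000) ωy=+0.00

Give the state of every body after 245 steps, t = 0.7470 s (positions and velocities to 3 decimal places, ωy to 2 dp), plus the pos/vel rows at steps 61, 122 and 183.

State at t = 0.7470 s:
  obj    pos=(+0.850,-0.269) vel=(+2.148,-0.833) ωy=+54.84

Key-timestep trajectory:
   step    t(s)  obj.x    obj.z    obj.vx   obj.vz 
     61  0.1860   +0.098  +0.023  +0.535  -0.207
    122  0.3720   +0.247  -0.035  +1.070  -0.415
    183  0.5579   +0.496  -0.131  +1.604  -0.622


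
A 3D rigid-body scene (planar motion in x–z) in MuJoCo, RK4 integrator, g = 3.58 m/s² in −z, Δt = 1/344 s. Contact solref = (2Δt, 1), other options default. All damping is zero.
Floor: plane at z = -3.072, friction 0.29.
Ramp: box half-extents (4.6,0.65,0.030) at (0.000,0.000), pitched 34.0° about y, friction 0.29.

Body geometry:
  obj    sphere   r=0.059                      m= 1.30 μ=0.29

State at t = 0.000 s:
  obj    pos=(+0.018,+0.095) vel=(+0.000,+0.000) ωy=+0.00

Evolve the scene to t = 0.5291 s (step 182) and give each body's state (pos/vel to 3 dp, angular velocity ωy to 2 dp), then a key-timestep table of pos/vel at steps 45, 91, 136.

State at t = 0.5291 s:
  obj    pos=(+0.184,-0.017) vel=(+0.627,-0.423) ωy=+12.82

Key-timestep trajectory:
   step    t(s)  obj.x    obj.z    obj.vx   obj.vz 
     45  0.1308   +0.028  +0.088  +0.155  -0.105
     91  0.2645   +0.060  +0.067  +0.314  -0.212
    136  0.3953   +0.111  +0.033  +0.469  -0.316


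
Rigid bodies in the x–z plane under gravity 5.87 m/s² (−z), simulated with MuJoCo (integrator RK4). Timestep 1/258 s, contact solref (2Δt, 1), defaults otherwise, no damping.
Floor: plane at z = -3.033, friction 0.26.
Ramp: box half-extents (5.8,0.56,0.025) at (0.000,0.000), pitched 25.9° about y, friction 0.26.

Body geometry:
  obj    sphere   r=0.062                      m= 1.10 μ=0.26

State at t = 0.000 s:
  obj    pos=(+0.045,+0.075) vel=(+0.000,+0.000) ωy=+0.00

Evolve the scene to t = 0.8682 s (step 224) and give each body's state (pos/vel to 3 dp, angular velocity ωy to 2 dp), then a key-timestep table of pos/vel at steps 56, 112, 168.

State at t = 0.8682 s:
  obj    pos=(+0.666,-0.227) vel=(+1.430,-0.695) ωy=+25.64

Key-timestep trajectory:
   step    t(s)  obj.x    obj.z    obj.vx   obj.vz 
     56  0.2171   +0.084  +0.056  +0.358  -0.174
    112  0.4341   +0.200  -0.001  +0.715  -0.347
    168  0.6512   +0.394  -0.095  +1.073  -0.521


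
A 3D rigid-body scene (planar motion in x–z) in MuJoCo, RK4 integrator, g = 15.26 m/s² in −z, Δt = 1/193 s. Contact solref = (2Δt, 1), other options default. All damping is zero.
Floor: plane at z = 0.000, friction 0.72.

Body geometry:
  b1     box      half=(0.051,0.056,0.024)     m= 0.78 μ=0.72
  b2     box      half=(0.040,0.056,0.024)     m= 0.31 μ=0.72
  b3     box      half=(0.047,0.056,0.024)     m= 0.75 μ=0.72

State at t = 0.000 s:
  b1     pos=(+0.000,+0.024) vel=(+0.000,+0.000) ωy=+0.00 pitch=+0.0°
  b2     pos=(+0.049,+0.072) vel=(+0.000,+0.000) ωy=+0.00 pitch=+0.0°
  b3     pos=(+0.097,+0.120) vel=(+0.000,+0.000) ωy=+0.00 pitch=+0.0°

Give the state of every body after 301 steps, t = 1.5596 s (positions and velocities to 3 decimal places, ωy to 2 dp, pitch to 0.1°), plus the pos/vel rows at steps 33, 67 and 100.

State at t = 1.5596 s:
  b1     pos=(+0.000,+0.024) vel=(+0.000,+0.000) ωy=+0.00 pitch=+0.0°
  b2     pos=(+0.083,+0.040) vel=(+0.000,+0.000) ωy=+0.00 pitch=+90.0°
  b3     pos=(+0.178,+0.047) vel=(+0.000,+0.000) ωy=+0.00 pitch=+90.0°

Key-timestep trajectory:
   step    t(s)  b1.x    b1.z    b1.vx   b1.vz   b2.x    b2.z    b2.vx   b2.vz   b3.x    b3.z    b3.vx   b3.vz 
     33  0.1710   +0.000  +0.024  +0.000  +0.000   +0.078  +0.046  +0.297  -0.785   +0.150  +0.051  +0.217  +0.123
     67  0.3472   +0.000  +0.024  +0.000  +0.000   +0.080  +0.041  -0.033  +0.051   +0.189  +0.051  +0.050  +0.014
    100  0.5181   +0.000  +0.024  +0.000  +0.000   +0.083  +0.040  +0.000  +0.000   +0.175  +0.048  +0.080  -0.031


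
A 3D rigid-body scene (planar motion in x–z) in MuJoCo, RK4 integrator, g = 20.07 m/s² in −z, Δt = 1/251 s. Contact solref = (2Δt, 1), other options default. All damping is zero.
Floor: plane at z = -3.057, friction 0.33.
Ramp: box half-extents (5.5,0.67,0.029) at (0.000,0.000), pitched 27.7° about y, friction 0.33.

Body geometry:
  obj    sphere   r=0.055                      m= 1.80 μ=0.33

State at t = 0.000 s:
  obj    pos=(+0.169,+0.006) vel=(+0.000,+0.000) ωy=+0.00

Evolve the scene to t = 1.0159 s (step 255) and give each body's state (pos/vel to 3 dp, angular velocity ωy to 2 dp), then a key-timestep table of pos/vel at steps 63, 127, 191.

State at t = 1.0159 s:
  obj    pos=(+3.214,-1.593) vel=(+5.994,-3.147) ωy=+123.08

Key-timestep trajectory:
   step    t(s)  obj.x    obj.z    obj.vx   obj.vz 
     63  0.2510   +0.355  -0.091  +1.481  -0.778
    127  0.5060   +0.924  -0.390  +2.985  -1.567
    191  0.7610   +1.877  -0.891  +4.490  -2.357


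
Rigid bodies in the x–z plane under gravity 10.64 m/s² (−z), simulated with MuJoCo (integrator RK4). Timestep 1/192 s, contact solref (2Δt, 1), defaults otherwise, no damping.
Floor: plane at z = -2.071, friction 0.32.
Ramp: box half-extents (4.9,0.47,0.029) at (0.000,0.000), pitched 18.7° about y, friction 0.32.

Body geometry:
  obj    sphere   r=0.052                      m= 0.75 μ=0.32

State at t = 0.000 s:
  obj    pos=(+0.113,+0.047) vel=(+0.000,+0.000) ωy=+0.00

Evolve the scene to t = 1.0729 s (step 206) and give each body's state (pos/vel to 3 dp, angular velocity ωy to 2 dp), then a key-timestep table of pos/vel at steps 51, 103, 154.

State at t = 1.0729 s:
  obj    pos=(+1.442,-0.402) vel=(+2.476,-0.838) ωy=+50.27

Key-timestep trajectory:
   step    t(s)  obj.x    obj.z    obj.vx   obj.vz 
     51  0.2656   +0.195  +0.020  +0.613  -0.208
    103  0.5365   +0.445  -0.065  +1.238  -0.419
    154  0.8021   +0.856  -0.204  +1.851  -0.627


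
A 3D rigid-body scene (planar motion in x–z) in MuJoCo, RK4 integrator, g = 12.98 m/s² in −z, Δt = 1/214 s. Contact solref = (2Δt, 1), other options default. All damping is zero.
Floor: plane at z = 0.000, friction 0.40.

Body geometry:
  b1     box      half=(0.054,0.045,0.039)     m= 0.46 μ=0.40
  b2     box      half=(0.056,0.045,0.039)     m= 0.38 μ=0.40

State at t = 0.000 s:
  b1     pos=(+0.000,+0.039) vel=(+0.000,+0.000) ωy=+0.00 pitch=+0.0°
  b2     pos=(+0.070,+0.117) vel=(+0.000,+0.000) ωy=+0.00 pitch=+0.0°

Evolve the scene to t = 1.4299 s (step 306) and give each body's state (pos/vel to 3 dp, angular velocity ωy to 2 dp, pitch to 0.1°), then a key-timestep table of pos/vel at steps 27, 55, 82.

State at t = 1.4299 s:
  b1     pos=(+0.000,+0.039) vel=(+0.000,+0.000) ωy=+0.00 pitch=+0.0°
  b2     pos=(+0.127,+0.056) vel=(+0.000,+0.000) ωy=+0.00 pitch=+90.0°

Key-timestep trajectory:
   step    t(s)  b1.x    b1.z    b1.vx   b1.vz   b2.x    b2.z    b2.vx   b2.vz 
     27  0.1262   +0.000  +0.039  +0.000  +0.000   +0.089  +0.101  +0.281  -0.393
     55  0.2570   +0.000  +0.039  +0.000  +0.000   +0.140  +0.061  +0.217  +0.106
     82  0.3832   +0.000  +0.039  +0.000  +0.000   +0.139  +0.060  -0.226  -0.126


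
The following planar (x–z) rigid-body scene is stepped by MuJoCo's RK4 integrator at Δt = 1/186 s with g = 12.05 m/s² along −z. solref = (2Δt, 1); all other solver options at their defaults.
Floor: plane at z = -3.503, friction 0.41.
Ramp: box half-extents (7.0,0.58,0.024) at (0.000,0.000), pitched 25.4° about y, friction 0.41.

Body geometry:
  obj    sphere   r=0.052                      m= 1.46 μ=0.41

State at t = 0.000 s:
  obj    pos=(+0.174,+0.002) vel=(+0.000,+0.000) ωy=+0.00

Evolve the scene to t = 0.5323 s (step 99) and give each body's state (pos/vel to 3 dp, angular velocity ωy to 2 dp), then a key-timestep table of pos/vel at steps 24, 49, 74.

State at t = 0.5323 s:
  obj    pos=(+0.646,-0.223) vel=(+1.775,-0.843) ωy=+37.77

Key-timestep trajectory:
   step    t(s)  obj.x    obj.z    obj.vx   obj.vz 
     24  0.1290   +0.202  -0.012  +0.430  -0.204
     49  0.2634   +0.290  -0.053  +0.879  -0.417
     74  0.3978   +0.438  -0.124  +1.327  -0.630


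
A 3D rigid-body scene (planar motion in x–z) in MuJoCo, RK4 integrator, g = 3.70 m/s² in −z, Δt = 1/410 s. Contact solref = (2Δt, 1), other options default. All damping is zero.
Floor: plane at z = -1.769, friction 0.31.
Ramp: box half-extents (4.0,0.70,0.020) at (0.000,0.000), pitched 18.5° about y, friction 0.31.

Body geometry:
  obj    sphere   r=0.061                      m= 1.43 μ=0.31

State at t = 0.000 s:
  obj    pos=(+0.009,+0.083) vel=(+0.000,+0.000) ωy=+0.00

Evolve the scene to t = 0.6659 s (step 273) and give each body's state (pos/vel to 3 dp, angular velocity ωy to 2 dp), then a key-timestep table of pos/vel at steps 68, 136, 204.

State at t = 0.6659 s:
  obj    pos=(+0.185,+0.023) vel=(+0.530,-0.177) ωy=+9.15

Key-timestep trajectory:
   step    t(s)  obj.x    obj.z    obj.vx   obj.vz 
     68  0.1659   +0.020  +0.079  +0.132  -0.044
    136  0.3317   +0.053  +0.068  +0.264  -0.088
    204  0.4976   +0.107  +0.050  +0.396  -0.132


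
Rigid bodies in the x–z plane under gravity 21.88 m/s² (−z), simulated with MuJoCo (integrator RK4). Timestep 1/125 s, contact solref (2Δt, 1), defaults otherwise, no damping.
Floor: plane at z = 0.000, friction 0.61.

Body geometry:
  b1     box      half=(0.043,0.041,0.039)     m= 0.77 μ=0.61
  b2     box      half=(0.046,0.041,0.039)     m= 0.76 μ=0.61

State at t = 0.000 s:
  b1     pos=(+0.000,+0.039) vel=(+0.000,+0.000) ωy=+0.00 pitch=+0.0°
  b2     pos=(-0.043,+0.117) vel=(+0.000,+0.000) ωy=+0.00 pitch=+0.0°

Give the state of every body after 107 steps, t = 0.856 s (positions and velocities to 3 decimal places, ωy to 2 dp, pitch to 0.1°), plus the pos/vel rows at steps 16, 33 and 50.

State at t = 0.856 s:
  b1     pos=(+0.000,+0.039) vel=(+0.000,+0.000) ωy=+0.00 pitch=+0.0°
  b2     pos=(-0.093,+0.046) vel=(+0.000,+0.000) ωy=+0.00 pitch=-90.0°

Key-timestep trajectory:
   step    t(s)  b1.x    b1.z    b1.vx   b1.vz   b2.x    b2.z    b2.vx   b2.vz 
     16  0.1280   +0.000  +0.039  +0.000  +0.000   -0.044  +0.117  -0.015  +0.000
     33  0.2640   +0.000  +0.039  +0.001  +0.000   -0.052  +0.116  -0.160  -0.036
     50  0.4000   +0.000  +0.039  +0.000  +0.000   -0.097  +0.040  -0.005  -0.428


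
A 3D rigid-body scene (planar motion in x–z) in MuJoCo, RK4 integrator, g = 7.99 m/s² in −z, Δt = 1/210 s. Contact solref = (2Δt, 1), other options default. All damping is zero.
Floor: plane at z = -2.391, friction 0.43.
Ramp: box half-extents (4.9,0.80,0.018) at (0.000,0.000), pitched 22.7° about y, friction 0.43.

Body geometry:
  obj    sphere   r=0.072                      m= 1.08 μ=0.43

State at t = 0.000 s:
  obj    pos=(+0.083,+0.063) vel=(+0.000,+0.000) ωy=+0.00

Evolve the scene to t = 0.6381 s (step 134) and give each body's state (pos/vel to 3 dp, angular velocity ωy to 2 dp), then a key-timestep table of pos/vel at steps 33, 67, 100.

State at t = 0.6381 s:
  obj    pos=(+0.497,-0.110) vel=(+1.297,-0.542) ωy=+19.51

Key-timestep trajectory:
   step    t(s)  obj.x    obj.z    obj.vx   obj.vz 
     33  0.1571   +0.108  +0.052  +0.319  -0.134
     67  0.3190   +0.186  +0.020  +0.648  -0.271
    100  0.4762   +0.313  -0.034  +0.968  -0.405


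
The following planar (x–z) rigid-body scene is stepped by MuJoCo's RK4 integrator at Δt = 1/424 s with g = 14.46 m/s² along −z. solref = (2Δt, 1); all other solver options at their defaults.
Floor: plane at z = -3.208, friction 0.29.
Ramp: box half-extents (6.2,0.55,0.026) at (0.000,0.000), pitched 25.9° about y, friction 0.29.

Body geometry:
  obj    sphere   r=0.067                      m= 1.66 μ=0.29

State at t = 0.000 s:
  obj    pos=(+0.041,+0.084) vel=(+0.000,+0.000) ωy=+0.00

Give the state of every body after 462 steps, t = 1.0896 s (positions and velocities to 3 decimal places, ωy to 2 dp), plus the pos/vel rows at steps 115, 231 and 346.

State at t = 1.0896 s:
  obj    pos=(+2.450,-1.086) vel=(+4.422,-2.147) ωy=+73.37

Key-timestep trajectory:
   step    t(s)  obj.x    obj.z    obj.vx   obj.vz 
    115  0.2712   +0.190  +0.011  +1.101  -0.535
    231  0.5448   +0.643  -0.209  +2.211  -1.074
    346  0.8160   +1.392  -0.573  +3.312  -1.608


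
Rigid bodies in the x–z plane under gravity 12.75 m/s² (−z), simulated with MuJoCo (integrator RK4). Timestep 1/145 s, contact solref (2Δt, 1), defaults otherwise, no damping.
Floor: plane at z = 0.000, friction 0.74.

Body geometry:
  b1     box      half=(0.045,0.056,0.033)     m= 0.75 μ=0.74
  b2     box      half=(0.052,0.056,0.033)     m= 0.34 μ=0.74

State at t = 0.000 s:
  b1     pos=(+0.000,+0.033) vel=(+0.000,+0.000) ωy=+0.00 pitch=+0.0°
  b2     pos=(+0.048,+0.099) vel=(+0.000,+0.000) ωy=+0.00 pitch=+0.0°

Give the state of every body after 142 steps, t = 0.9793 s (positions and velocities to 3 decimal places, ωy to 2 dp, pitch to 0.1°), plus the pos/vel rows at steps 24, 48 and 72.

State at t = 0.9793 s:
  b1     pos=(+0.000,+0.033) vel=(+0.000,+0.000) ωy=+0.00 pitch=+0.0°
  b2     pos=(+0.092,+0.052) vel=(+0.000,+0.000) ωy=+0.00 pitch=+90.0°

Key-timestep trajectory:
   step    t(s)  b1.x    b1.z    b1.vx   b1.vz   b2.x    b2.z    b2.vx   b2.vz 
     24  0.1655   +0.000  +0.033  +0.000  +0.000   +0.058  +0.096  +0.161  -0.100
     48  0.3310   +0.000  +0.033  +0.000  +0.000   +0.100  +0.056  +0.123  +0.100
     72  0.4966   +0.000  +0.033  +0.000  +0.000   +0.088  +0.053  +0.015  +0.024


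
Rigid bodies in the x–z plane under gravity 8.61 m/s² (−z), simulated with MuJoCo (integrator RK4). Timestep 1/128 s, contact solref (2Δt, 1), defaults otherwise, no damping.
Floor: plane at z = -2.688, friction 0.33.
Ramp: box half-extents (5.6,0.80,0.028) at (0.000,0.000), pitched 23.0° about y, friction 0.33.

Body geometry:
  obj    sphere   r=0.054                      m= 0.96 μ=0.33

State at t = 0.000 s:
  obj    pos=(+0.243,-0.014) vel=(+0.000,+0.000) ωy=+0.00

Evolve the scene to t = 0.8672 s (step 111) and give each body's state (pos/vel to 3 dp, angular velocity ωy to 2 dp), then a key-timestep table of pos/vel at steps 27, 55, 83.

State at t = 0.8672 s:
  obj    pos=(+1.075,-0.367) vel=(+1.918,-0.814) ωy=+38.58

Key-timestep trajectory:
   step    t(s)  obj.x    obj.z    obj.vx   obj.vz 
     27  0.2109   +0.292  -0.035  +0.467  -0.198
     55  0.4297   +0.447  -0.101  +0.951  -0.403
     83  0.6484   +0.708  -0.212  +1.434  -0.609


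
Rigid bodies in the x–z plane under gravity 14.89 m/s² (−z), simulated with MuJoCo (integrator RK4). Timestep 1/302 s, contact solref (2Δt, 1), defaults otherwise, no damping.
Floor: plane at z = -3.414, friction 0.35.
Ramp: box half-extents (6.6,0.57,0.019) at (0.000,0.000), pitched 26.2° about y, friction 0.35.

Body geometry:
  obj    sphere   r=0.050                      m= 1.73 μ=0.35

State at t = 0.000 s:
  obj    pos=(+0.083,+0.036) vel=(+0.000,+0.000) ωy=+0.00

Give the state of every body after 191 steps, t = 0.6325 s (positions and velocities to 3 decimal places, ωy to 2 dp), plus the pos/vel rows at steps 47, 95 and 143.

State at t = 0.6325 s:
  obj    pos=(+0.926,-0.379) vel=(+2.665,-1.311) ωy=+59.39

Key-timestep trajectory:
   step    t(s)  obj.x    obj.z    obj.vx   obj.vz 
     47  0.1556   +0.134  +0.011  +0.656  -0.323
     95  0.3146   +0.292  -0.067  +1.326  -0.652
    143  0.4735   +0.555  -0.196  +1.995  -0.982


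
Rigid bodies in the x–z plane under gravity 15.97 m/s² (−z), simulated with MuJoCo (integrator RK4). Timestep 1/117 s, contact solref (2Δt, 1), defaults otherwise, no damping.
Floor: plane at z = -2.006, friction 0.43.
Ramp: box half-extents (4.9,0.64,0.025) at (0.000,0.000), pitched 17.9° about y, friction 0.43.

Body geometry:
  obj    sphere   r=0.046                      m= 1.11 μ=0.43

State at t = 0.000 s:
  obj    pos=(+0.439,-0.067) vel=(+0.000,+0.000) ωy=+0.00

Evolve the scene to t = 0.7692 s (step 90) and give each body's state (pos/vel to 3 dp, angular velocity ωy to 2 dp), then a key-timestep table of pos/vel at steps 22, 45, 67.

State at t = 0.7692 s:
  obj    pos=(+1.426,-0.386) vel=(+2.566,-0.829) ωy=+58.62

Key-timestep trajectory:
   step    t(s)  obj.x    obj.z    obj.vx   obj.vz 
     22  0.1880   +0.498  -0.086  +0.627  -0.203
     45  0.3846   +0.686  -0.147  +1.283  -0.414
     67  0.5726   +0.986  -0.244  +1.910  -0.617


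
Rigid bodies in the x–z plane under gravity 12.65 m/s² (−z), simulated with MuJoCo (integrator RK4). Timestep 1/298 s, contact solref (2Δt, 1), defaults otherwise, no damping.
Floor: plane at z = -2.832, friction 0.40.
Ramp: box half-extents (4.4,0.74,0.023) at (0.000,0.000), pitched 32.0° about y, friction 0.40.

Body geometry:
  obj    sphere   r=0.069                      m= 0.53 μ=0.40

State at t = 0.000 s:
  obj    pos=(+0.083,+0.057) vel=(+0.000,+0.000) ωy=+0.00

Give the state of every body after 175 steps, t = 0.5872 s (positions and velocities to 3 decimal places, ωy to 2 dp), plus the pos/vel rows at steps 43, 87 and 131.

State at t = 0.5872 s:
  obj    pos=(+0.783,-0.381) vel=(+2.385,-1.490) ωy=+40.74

Key-timestep trajectory:
   step    t(s)  obj.x    obj.z    obj.vx   obj.vz 
     43  0.1443   +0.125  +0.030  +0.586  -0.366
     87  0.2919   +0.256  -0.051  +1.186  -0.741
    131  0.4396   +0.475  -0.189  +1.785  -1.115


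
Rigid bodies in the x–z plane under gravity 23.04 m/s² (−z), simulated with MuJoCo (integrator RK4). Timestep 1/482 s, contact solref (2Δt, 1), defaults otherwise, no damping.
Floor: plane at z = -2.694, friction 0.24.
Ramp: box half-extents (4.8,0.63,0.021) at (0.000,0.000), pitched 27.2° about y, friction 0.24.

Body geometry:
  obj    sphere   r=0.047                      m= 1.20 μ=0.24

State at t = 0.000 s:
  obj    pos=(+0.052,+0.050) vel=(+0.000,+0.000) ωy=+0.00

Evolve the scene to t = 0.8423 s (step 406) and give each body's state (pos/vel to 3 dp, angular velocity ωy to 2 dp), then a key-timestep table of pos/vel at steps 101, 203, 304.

State at t = 0.8423 s:
  obj    pos=(+2.426,-1.170) vel=(+5.636,-2.896) ωy=+134.80

Key-timestep trajectory:
   step    t(s)  obj.x    obj.z    obj.vx   obj.vz 
    101  0.2095   +0.199  -0.026  +1.402  -0.721
    203  0.4212   +0.645  -0.255  +2.818  -1.448
    304  0.6307   +1.383  -0.634  +4.220  -2.169


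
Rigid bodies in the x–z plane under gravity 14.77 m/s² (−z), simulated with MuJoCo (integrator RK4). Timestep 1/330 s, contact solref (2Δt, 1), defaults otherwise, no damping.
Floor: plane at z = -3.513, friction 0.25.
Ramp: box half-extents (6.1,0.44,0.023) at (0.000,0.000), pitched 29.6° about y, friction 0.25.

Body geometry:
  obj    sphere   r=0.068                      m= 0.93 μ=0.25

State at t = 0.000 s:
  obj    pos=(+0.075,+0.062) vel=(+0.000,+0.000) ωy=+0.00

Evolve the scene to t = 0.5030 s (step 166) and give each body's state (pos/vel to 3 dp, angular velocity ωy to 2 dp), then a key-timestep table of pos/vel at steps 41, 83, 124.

State at t = 0.5030 s:
  obj    pos=(+0.648,-0.264) vel=(+2.279,-1.295) ωy=+38.54

Key-timestep trajectory:
   step    t(s)  obj.x    obj.z    obj.vx   obj.vz 
     41  0.1242   +0.110  +0.042  +0.563  -0.320
     83  0.2515   +0.218  -0.019  +1.140  -0.648
    124  0.3758   +0.395  -0.120  +1.703  -0.967


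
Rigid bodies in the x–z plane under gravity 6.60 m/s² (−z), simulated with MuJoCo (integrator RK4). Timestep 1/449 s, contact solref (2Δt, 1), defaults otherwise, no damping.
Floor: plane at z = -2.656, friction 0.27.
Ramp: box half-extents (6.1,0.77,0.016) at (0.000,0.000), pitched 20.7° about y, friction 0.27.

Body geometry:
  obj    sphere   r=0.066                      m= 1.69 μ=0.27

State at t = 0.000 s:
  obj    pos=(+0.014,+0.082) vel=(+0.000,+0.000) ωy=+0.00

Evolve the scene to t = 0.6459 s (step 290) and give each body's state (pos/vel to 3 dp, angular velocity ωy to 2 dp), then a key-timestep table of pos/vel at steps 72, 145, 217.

State at t = 0.6459 s:
  obj    pos=(+0.339,-0.041) vel=(+1.007,-0.380) ωy=+16.31

Key-timestep trajectory:
   step    t(s)  obj.x    obj.z    obj.vx   obj.vz 
     72  0.1604   +0.034  +0.075  +0.250  -0.094
    145  0.3229   +0.095  +0.052  +0.503  -0.190
    217  0.4833   +0.196  +0.014  +0.753  -0.285


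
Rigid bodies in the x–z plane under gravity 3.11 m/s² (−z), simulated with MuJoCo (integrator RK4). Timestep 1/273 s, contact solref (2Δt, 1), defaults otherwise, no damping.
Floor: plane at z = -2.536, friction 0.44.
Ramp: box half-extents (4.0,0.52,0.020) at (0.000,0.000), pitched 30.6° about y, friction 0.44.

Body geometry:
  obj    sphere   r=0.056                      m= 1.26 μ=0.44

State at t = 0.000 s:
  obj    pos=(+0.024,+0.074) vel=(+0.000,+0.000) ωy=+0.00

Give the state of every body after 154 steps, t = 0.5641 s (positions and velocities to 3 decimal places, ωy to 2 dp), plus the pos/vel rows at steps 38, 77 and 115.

State at t = 0.5641 s:
  obj    pos=(+0.179,-0.018) vel=(+0.549,-0.325) ωy=+11.39

Key-timestep trajectory:
   step    t(s)  obj.x    obj.z    obj.vx   obj.vz 
     38  0.1392   +0.033  +0.068  +0.136  -0.080
     77  0.2821   +0.063  +0.051  +0.275  -0.162
    115  0.4212   +0.110  +0.023  +0.410  -0.243


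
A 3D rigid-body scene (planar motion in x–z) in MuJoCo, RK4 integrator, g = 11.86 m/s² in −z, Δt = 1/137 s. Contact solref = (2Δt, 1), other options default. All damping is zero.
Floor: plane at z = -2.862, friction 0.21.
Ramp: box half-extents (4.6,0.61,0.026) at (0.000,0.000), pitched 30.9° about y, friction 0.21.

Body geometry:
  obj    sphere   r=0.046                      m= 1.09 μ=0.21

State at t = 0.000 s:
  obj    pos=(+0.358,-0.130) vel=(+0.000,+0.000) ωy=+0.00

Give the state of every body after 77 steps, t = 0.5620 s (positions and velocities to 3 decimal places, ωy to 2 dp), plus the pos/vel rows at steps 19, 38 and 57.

State at t = 0.5620 s:
  obj    pos=(+0.948,-0.483) vel=(+2.098,-1.256) ωy=+53.11

Key-timestep trajectory:
   step    t(s)  obj.x    obj.z    obj.vx   obj.vz 
     19  0.1387   +0.394  -0.152  +0.518  -0.310
     38  0.2774   +0.502  -0.216  +1.036  -0.620
     57  0.4161   +0.681  -0.324  +1.553  -0.930


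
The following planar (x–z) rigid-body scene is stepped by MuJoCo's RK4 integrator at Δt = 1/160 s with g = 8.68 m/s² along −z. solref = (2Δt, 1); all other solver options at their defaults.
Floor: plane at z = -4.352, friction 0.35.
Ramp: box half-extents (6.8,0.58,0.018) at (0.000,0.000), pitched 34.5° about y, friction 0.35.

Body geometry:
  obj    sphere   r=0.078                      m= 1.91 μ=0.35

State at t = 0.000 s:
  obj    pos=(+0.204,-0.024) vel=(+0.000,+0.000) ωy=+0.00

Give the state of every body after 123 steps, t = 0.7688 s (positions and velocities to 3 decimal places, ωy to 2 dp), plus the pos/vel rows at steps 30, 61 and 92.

State at t = 0.7688 s:
  obj    pos=(+1.059,-0.612) vel=(+2.225,-1.529) ωy=+34.60

Key-timestep trajectory:
   step    t(s)  obj.x    obj.z    obj.vx   obj.vz 
     30  0.1875   +0.255  -0.059  +0.543  -0.373
     61  0.3813   +0.415  -0.168  +1.104  -0.758
     92  0.5750   +0.683  -0.353  +1.664  -1.144


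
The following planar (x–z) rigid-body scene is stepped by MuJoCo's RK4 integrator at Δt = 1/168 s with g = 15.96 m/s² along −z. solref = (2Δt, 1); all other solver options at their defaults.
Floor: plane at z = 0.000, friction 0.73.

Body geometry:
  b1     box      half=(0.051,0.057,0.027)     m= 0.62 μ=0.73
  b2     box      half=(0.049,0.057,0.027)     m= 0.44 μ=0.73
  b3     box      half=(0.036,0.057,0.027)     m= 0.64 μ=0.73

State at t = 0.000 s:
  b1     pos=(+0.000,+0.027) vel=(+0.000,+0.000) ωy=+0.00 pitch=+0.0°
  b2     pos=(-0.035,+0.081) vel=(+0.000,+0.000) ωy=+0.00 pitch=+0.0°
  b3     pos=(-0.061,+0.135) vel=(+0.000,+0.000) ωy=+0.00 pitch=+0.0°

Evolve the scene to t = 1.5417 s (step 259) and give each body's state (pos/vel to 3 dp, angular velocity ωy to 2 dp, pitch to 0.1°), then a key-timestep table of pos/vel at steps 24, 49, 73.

State at t = 1.5417 s:
  b1     pos=(+0.000,+0.027) vel=(+0.000,+0.000) ωy=+0.00 pitch=+0.0°
  b2     pos=(-0.083,+0.049) vel=(+0.000,+0.000) ωy=+0.00 pitch=-90.0°
  b3     pos=(-0.153,+0.036) vel=(+0.000,+0.000) ωy=+0.00 pitch=-90.0°

Key-timestep trajectory:
   step    t(s)  b1.x    b1.z    b1.vx   b1.vz   b2.x    b2.z    b2.vx   b2.vz   b3.x    b3.z    b3.vx   b3.vz 
     24  0.1429   +0.000  +0.027  +0.000  +0.000   -0.036  +0.081  -0.009  +0.005   -0.063  +0.134  -0.026  -0.004
     49  0.2917   +0.000  +0.027  +0.001  +0.000   -0.040  +0.083  -0.063  +0.024   -0.075  +0.132  -0.169  -0.050
     73  0.4345   +0.000  +0.027  +0.000  +0.001   -0.067  +0.080  -0.352  -0.299   -0.129  +0.083  -0.533  -1.034


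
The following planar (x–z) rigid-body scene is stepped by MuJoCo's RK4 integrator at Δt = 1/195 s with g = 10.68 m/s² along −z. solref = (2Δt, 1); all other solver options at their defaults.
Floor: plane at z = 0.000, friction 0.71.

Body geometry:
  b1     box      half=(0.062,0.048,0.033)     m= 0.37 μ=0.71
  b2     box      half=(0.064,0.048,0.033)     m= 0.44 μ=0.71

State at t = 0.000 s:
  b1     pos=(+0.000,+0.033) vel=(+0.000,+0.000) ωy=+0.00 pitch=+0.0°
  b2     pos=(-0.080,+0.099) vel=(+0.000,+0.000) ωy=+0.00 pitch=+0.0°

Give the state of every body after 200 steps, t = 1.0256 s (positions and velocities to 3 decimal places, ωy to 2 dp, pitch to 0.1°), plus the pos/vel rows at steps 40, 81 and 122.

State at t = 1.0256 s:
  b1     pos=(+0.000,+0.033) vel=(+0.000,+0.000) ωy=+0.00 pitch=+0.0°
  b2     pos=(-0.146,+0.064) vel=(+0.000,+0.000) ωy=+0.00 pitch=-90.0°

Key-timestep trajectory:
   step    t(s)  b1.x    b1.z    b1.vx   b1.vz   b2.x    b2.z    b2.vx   b2.vz 
     40  0.2051   +0.000  +0.033  +0.000  +0.000   -0.112  +0.072  -0.226  +0.029
     81  0.4154   +0.000  +0.033  +0.000  +0.000   -0.158  +0.069  -0.029  +0.009
    122  0.6256   +0.000  +0.033  +0.000  +0.000   -0.143  +0.065  -0.114  -0.053


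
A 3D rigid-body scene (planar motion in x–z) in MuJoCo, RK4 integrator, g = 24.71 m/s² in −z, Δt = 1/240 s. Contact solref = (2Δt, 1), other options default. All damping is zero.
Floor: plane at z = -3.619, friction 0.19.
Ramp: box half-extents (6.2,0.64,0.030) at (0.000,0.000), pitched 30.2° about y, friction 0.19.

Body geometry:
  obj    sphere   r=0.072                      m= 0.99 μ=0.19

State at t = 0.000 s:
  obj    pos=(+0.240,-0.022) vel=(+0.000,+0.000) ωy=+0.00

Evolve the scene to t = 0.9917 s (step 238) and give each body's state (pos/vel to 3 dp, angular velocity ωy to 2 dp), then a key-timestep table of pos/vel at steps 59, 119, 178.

State at t = 0.9917 s:
  obj    pos=(+4.014,-2.218) vel=(+7.610,-4.429) ωy=+122.25

Key-timestep trajectory:
   step    t(s)  obj.x    obj.z    obj.vx   obj.vz 
     59  0.2458   +0.472  -0.157  +1.887  -1.098
    119  0.4958   +1.184  -0.571  +3.805  -2.215
    178  0.7417   +2.351  -1.250  +5.692  -3.313


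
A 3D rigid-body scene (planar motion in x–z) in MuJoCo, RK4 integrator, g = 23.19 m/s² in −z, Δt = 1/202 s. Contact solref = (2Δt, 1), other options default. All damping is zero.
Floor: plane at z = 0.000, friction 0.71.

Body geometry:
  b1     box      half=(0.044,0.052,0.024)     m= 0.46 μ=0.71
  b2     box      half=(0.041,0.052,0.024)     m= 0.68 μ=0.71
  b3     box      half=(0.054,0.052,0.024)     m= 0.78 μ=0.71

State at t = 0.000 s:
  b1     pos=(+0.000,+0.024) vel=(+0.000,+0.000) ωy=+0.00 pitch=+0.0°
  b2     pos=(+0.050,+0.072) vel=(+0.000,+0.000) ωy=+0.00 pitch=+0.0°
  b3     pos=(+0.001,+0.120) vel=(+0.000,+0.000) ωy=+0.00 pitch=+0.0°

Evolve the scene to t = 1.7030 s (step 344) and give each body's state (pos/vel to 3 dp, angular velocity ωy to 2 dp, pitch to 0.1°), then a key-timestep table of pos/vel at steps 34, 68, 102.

State at t = 1.7030 s:
  b1     pos=(+0.000,+0.024) vel=(+0.000,+0.000) ωy=+0.00 pitch=+0.0°
  b2     pos=(+0.155,+0.024) vel=(+0.000,+0.000) ωy=+0.00 pitch=+180.0°
  b3     pos=(-0.121,+0.024) vel=(+0.000,+0.000) ωy=+0.00 pitch=+180.0°

Key-timestep trajectory:
   step    t(s)  b1.x    b1.z    b1.vx   b1.vz   b2.x    b2.z    b2.vx   b2.vz   b3.x    b3.z    b3.vx   b3.vz 
     34  0.1683   +0.000  +0.024  -0.001  +0.000   +0.056  +0.070  +0.187  -0.096   -0.030  +0.107  -0.226  +0.006
     68  0.3366   +0.000  +0.024  +0.000  +0.000   +0.107  +0.047  +0.117  +0.012   -0.105  +0.053  -0.624  -1.365
    102  0.5050   +0.000  +0.024  +0.000  +0.000   +0.124  +0.046  +0.229  -0.063   -0.121  +0.024  +0.000  +0.000


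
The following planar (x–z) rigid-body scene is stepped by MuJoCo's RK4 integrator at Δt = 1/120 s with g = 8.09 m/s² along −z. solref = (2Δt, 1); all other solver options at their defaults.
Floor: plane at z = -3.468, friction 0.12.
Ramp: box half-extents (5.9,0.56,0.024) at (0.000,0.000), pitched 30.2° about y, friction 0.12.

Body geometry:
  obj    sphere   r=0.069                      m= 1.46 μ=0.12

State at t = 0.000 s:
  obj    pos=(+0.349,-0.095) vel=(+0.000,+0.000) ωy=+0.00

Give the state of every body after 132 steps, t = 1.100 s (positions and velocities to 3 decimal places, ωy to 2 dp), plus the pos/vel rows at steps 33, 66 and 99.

State at t = 1.100 s:
  obj    pos=(+2.038,-1.078) vel=(+3.077,-1.774) ωy=+33.48

Key-timestep trajectory:
   step    t(s)  obj.x    obj.z    obj.vx   obj.vz 
     33  0.2750   +0.454  -0.157  +0.769  -0.445
     66  0.5500   +0.771  -0.341  +1.543  -0.876
     99  0.8250   +1.299  -0.648  +2.312  -1.320


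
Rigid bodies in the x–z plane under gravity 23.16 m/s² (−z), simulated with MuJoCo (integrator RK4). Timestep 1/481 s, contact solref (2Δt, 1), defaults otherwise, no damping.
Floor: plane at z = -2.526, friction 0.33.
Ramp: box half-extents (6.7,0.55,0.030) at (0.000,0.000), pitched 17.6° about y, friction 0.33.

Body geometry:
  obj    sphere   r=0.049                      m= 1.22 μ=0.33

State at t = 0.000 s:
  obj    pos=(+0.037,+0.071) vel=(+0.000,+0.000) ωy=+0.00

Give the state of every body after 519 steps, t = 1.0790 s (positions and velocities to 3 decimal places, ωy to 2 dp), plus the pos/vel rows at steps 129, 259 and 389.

State at t = 1.0790 s:
  obj    pos=(+2.813,-0.809) vel=(+5.145,-1.632) ωy=+110.14

Key-timestep trajectory:
   step    t(s)  obj.x    obj.z    obj.vx   obj.vz 
    129  0.2682   +0.209  +0.017  +1.279  -0.406
    259  0.5385   +0.728  -0.148  +2.567  -0.814
    389  0.8087   +1.596  -0.424  +3.856  -1.223


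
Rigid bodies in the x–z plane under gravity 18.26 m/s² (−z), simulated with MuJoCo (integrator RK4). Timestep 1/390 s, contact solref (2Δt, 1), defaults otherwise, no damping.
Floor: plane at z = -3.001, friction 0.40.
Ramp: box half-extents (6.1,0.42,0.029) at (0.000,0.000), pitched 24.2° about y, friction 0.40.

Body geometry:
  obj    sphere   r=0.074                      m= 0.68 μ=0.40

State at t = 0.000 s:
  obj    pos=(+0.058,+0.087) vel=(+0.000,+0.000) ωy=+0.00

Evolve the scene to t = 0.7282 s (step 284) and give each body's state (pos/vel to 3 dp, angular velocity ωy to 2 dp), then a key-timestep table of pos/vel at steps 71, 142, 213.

State at t = 0.7282 s:
  obj    pos=(+1.351,-0.494) vel=(+3.551,-1.596) ωy=+52.61

Key-timestep trajectory:
   step    t(s)  obj.x    obj.z    obj.vx   obj.vz 
     71  0.1821   +0.139  +0.051  +0.888  -0.399
    142  0.3641   +0.381  -0.058  +1.776  -0.798
    213  0.5462   +0.785  -0.240  +2.664  -1.197


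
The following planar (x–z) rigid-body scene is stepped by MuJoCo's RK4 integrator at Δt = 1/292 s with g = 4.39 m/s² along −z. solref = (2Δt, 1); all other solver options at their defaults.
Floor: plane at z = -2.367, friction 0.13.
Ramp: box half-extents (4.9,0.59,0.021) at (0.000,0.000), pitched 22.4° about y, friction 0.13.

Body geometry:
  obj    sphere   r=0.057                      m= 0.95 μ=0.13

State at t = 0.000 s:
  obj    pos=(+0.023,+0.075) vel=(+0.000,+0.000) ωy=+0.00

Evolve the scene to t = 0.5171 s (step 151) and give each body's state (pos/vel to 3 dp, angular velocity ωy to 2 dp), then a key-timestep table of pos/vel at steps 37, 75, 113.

State at t = 0.5171 s:
  obj    pos=(+0.171,+0.014) vel=(+0.571,-0.236) ωy=+10.84

Key-timestep trajectory:
   step    t(s)  obj.x    obj.z    obj.vx   obj.vz 
     37  0.1267   +0.032  +0.071  +0.140  -0.058
     75  0.2568   +0.059  +0.060  +0.284  -0.117
    113  0.3870   +0.106  +0.041  +0.428  -0.176


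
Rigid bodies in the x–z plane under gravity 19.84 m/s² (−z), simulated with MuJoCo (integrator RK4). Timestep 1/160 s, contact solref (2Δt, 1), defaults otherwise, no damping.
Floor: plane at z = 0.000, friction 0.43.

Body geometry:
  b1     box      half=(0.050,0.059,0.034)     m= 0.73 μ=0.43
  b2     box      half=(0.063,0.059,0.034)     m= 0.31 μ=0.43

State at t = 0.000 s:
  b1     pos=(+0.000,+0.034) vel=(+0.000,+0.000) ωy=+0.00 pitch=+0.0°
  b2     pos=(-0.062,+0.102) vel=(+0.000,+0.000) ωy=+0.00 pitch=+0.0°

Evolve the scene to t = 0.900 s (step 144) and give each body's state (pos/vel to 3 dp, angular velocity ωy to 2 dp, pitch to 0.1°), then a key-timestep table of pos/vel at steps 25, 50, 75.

State at t = 0.900 s:
  b1     pos=(+0.000,+0.034) vel=(+0.000,+0.000) ωy=+0.00 pitch=+0.0°
  b2     pos=(-0.126,+0.063) vel=(+0.000,+0.000) ωy=+0.00 pitch=-90.0°

Key-timestep trajectory:
   step    t(s)  b1.x    b1.z    b1.vx   b1.vz   b2.x    b2.z    b2.vx   b2.vz 
     25  0.1562   +0.000  +0.034  +0.000  +0.000   -0.096  +0.069  -0.454  +0.043
     50  0.3125   +0.000  +0.034  +0.000  +0.000   -0.143  +0.070  +0.013  -0.003
     75  0.4688   +0.000  +0.034  +0.000  +0.000   -0.122  +0.065  -0.122  -0.052


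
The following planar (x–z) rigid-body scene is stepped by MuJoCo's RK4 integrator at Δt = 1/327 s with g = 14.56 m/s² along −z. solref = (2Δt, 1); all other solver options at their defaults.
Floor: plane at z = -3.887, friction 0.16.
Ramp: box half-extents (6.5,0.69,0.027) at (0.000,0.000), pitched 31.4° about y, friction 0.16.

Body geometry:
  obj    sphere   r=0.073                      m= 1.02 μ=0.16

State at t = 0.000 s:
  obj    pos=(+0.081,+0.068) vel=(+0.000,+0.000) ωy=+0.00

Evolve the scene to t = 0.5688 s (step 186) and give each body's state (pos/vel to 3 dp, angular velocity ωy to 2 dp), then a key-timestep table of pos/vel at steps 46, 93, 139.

State at t = 0.5688 s:
  obj    pos=(+0.854,-0.404) vel=(+2.720,-1.654) ωy=+38.74

Key-timestep trajectory:
   step    t(s)  obj.x    obj.z    obj.vx   obj.vz 
     46  0.1407   +0.128  +0.039  +0.668  -0.422
     93  0.2844   +0.274  -0.050  +1.359  -0.829
    139  0.4251   +0.513  -0.196  +2.035  -1.230


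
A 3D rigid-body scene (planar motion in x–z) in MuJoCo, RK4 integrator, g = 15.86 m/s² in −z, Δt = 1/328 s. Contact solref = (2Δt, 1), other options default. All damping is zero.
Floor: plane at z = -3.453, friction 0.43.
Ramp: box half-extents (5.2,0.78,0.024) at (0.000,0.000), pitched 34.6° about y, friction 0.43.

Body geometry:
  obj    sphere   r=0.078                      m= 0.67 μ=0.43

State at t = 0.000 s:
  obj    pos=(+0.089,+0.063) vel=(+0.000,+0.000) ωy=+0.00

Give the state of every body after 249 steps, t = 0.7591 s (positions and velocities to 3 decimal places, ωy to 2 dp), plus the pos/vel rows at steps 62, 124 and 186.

State at t = 0.7591 s:
  obj    pos=(+1.615,-0.990) vel=(+4.020,-2.773) ωy=+62.60

Key-timestep trajectory:
   step    t(s)  obj.x    obj.z    obj.vx   obj.vz 
     62  0.1890   +0.184  -0.003  +1.001  -0.691
    124  0.3780   +0.467  -0.198  +2.002  -1.381
    186  0.5671   +0.940  -0.525  +3.003  -2.072


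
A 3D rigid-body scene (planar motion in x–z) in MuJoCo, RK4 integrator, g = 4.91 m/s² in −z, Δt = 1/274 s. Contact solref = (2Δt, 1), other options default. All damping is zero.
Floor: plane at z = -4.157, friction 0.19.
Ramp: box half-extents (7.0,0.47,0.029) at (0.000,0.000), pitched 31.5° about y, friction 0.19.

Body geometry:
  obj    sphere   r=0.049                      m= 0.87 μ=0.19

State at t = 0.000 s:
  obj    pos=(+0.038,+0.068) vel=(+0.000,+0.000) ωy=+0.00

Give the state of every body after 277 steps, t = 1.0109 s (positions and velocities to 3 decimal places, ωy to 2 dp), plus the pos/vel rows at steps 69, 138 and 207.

State at t = 1.0109 s:
  obj    pos=(+0.837,-0.421) vel=(+1.580,-0.968) ωy=+37.80

Key-timestep trajectory:
   step    t(s)  obj.x    obj.z    obj.vx   obj.vz 
     69  0.2518   +0.088  +0.038  +0.394  -0.241
    138  0.5036   +0.236  -0.053  +0.787  -0.482
    207  0.7555   +0.484  -0.205  +1.181  -0.723


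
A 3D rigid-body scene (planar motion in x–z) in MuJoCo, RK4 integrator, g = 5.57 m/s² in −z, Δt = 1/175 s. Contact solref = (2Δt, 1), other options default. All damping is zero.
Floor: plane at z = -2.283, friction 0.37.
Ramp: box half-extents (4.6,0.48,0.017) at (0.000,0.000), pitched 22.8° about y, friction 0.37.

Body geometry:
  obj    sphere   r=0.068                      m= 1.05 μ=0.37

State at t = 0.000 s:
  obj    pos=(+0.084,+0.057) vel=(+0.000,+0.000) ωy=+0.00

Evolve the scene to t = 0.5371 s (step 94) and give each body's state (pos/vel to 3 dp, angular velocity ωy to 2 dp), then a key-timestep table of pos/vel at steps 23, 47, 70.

State at t = 0.5371 s:
  obj    pos=(+0.289,-0.029) vel=(+0.764,-0.321) ωy=+12.17

Key-timestep trajectory:
   step    t(s)  obj.x    obj.z    obj.vx   obj.vz 
     23  0.1314   +0.096  +0.052  +0.187  -0.079
     47  0.2686   +0.135  +0.035  +0.382  -0.160
     70  0.4000   +0.198  +0.009  +0.569  -0.239
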